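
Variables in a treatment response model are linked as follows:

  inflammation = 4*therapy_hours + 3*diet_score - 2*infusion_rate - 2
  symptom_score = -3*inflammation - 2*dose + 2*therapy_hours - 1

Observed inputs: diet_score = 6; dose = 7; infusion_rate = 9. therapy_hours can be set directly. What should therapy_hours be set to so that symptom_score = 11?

therapy_hours = -2

Substituting into the inflammation equation gives inflammation = 4*therapy_hours - 2.
This gives symptom_score = -10*therapy_hours - 9.
Solve -10*therapy_hours - 9 = 11: therapy_hours = (11 + 9) / -10 = -2.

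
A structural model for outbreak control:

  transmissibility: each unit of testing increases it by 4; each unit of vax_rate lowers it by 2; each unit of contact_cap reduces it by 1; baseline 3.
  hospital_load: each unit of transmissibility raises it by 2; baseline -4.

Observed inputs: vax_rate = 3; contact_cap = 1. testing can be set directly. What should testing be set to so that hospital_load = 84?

testing = 12

Substituting into the transmissibility equation gives transmissibility = 4*testing - 4.
Substituting into the hospital_load equation gives hospital_load = 8*testing - 12.
Solve 8*testing - 12 = 84: testing = (84 + 12) / 8 = 12.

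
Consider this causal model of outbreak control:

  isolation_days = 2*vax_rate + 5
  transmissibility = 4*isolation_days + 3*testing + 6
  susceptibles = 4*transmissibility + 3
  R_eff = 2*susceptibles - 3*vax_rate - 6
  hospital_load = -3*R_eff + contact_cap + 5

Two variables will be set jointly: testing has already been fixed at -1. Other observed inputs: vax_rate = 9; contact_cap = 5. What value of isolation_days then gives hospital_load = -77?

isolation_days = 1

With testing held at -1:
Intervening on isolation_days fixes its value directly, overriding its dependence on vax_rate.
Substituting into the transmissibility equation gives transmissibility = 4*isolation_days + 3.
susceptibles becomes 16*isolation_days + 15.
Substituting into the R_eff equation gives R_eff = 32*isolation_days - 3.
Substituting into the hospital_load equation gives hospital_load = -96*isolation_days + 19.
Solve -96*isolation_days + 19 = -77: isolation_days = (-77 - 19) / -96 = 1.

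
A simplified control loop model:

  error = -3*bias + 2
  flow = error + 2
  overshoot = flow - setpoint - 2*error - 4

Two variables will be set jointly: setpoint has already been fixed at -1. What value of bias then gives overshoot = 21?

With setpoint held at -1:
Substituting into the flow equation gives flow = -3*bias + 4.
Substituting into the overshoot equation gives overshoot = 3*bias - 3.
Solve 3*bias - 3 = 21: bias = (21 + 3) / 3 = 8.

bias = 8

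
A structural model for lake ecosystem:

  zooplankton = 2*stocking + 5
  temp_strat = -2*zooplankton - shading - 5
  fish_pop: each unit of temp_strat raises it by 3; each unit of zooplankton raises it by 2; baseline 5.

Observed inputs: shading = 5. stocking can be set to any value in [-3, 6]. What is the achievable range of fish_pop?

-93 to -21

Substituting into the temp_strat equation gives temp_strat = -4*stocking - 20.
fish_pop becomes -8*stocking - 45.
Linear in stocking, so extremes are at the endpoints: stocking = -3 gives fish_pop = -21; stocking = 6 gives fish_pop = -93.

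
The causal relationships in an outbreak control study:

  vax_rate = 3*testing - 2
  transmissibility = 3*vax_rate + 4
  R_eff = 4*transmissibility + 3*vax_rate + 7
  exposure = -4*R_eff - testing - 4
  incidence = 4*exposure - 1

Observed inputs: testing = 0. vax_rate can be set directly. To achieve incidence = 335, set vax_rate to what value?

Intervening on vax_rate fixes its value directly, overriding its dependence on testing.
Substituting into the R_eff equation gives R_eff = 15*vax_rate + 23.
This gives exposure = -60*vax_rate - 96.
This gives incidence = -240*vax_rate - 385.
Solve -240*vax_rate - 385 = 335: vax_rate = (335 + 385) / -240 = -3.

vax_rate = -3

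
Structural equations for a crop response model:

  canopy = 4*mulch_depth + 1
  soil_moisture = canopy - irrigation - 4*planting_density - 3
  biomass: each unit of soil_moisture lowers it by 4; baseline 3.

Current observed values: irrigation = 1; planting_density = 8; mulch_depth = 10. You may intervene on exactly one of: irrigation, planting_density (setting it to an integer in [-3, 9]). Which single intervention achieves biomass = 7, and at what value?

Intervening on irrigation: with other inputs at their observed values, biomass = 4*irrigation - 21. Solving for 7 gives irrigation = 7, within [-3, 9].
Intervening on planting_density: biomass = 16*planting_density - 145. Reaching 7 requires planting_density = 19/2, not an integer.

set irrigation = 7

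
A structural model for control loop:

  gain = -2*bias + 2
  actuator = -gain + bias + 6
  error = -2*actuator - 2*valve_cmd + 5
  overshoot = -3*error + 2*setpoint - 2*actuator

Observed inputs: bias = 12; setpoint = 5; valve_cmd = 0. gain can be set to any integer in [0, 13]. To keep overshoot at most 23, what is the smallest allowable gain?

gain = 11

Intervening on gain fixes its value directly, overriding its dependence on bias.
Substituting into the actuator equation gives actuator = -gain + 18.
This gives error = 2*gain - 31.
So overshoot = -4*gain + 67.
Require -4*gain + 67 ≤ 23, so gain ≥ 11.
The smallest integer in [0, 13] satisfying this is 11.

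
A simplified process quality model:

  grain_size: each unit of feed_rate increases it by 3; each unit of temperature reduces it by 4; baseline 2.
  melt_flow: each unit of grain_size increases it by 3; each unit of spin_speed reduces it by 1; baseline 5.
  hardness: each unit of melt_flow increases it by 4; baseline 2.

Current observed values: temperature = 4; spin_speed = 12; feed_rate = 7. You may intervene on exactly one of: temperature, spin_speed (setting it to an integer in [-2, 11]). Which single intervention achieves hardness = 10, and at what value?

Intervening on temperature: with other inputs at their observed values, hardness = -48*temperature + 250. Solving for 10 gives temperature = 5, within [-2, 11].
Intervening on spin_speed: hardness = -4*spin_speed + 106. Reaching 10 requires spin_speed = 24, outside [-2, 11].

set temperature = 5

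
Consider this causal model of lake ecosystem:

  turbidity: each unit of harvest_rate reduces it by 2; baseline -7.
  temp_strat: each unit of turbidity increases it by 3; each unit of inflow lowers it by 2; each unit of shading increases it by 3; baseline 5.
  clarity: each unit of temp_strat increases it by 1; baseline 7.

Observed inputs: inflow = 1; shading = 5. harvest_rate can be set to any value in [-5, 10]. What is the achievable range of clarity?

-56 to 34

Substituting into the temp_strat equation gives temp_strat = -6*harvest_rate - 3.
So clarity = -6*harvest_rate + 4.
Linear in harvest_rate, so extremes are at the endpoints: harvest_rate = -5 gives clarity = 34; harvest_rate = 10 gives clarity = -56.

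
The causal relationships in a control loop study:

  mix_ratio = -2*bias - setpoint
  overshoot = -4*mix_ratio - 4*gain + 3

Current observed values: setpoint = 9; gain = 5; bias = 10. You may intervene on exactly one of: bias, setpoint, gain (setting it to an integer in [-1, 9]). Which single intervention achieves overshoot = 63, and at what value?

set setpoint = 0

Intervening on bias: overshoot = 8*bias + 19. Reaching 63 requires bias = 11/2, not an integer.
Intervening on setpoint: with other inputs at their observed values, overshoot = 4*setpoint + 63. Solving for 63 gives setpoint = 0, within [-1, 9].
Intervening on gain: overshoot = -4*gain + 119. Reaching 63 requires gain = 14, outside [-1, 9].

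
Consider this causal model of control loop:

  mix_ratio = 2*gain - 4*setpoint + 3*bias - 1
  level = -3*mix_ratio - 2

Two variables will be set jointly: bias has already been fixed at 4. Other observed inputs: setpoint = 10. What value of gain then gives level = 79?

With bias held at 4:
Substituting into the mix_ratio equation gives mix_ratio = 2*gain - 29.
Substituting into the level equation gives level = -6*gain + 85.
Solve -6*gain + 85 = 79: gain = (79 - 85) / -6 = 1.

gain = 1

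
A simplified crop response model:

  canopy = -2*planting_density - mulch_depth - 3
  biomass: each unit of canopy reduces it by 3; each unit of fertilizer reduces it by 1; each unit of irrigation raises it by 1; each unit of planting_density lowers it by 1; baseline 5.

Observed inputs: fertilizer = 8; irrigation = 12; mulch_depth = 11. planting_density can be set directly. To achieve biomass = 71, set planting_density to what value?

Substituting into the canopy equation gives canopy = -2*planting_density - 14.
Substituting into the biomass equation gives biomass = 5*planting_density + 51.
Solve 5*planting_density + 51 = 71: planting_density = (71 - 51) / 5 = 4.

planting_density = 4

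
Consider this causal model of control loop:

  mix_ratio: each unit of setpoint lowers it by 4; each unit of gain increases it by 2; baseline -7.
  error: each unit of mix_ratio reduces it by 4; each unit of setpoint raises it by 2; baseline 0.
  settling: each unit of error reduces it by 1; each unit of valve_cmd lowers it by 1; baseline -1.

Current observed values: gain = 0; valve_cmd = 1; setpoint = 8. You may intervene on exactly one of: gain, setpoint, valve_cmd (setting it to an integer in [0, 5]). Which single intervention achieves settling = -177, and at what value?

set valve_cmd = 4

Intervening on gain: settling = 8*gain - 174. Reaching -177 requires gain = -3/8, not an integer.
Intervening on setpoint: settling = -18*setpoint - 30. Reaching -177 requires setpoint = 49/6, not an integer.
Intervening on valve_cmd: with other inputs at their observed values, settling = -valve_cmd - 173. Solving for -177 gives valve_cmd = 4, within [0, 5].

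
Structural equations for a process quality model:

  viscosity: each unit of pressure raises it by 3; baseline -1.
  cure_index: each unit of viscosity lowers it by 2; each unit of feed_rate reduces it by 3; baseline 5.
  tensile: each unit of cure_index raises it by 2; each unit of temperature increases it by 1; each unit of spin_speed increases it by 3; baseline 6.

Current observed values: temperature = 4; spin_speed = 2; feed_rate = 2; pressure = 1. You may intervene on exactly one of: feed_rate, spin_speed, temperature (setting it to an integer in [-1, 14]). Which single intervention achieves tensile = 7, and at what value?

Intervening on feed_rate: tensile = -6*feed_rate + 18. Reaching 7 requires feed_rate = 11/6, not an integer.
Intervening on spin_speed: tensile = 3*spin_speed. Reaching 7 requires spin_speed = 7/3, not an integer.
Intervening on temperature: with other inputs at their observed values, tensile = temperature + 2. Solving for 7 gives temperature = 5, within [-1, 14].

set temperature = 5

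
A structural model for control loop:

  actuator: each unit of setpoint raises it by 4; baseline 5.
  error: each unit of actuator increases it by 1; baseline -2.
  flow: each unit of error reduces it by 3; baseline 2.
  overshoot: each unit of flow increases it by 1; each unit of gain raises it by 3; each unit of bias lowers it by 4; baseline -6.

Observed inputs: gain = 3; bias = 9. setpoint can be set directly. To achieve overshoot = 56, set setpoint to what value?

Substituting into the error equation gives error = 4*setpoint + 3.
Substituting into the flow equation gives flow = -12*setpoint - 7.
Substituting into the overshoot equation gives overshoot = -12*setpoint - 40.
Solve -12*setpoint - 40 = 56: setpoint = (56 + 40) / -12 = -8.

setpoint = -8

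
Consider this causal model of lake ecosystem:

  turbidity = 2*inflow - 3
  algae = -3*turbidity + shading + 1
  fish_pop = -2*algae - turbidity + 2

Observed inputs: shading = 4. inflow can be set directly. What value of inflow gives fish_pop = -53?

Substituting into the algae equation gives algae = -6*inflow + 14.
So fish_pop = 10*inflow - 23.
Solve 10*inflow - 23 = -53: inflow = (-53 + 23) / 10 = -3.

inflow = -3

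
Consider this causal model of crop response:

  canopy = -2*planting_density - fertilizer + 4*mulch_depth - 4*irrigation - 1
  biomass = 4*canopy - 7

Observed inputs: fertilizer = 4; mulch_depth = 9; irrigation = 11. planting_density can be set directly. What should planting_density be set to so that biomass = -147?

planting_density = 11

Substituting into the canopy equation gives canopy = -2*planting_density - 13.
So biomass = -8*planting_density - 59.
Solve -8*planting_density - 59 = -147: planting_density = (-147 + 59) / -8 = 11.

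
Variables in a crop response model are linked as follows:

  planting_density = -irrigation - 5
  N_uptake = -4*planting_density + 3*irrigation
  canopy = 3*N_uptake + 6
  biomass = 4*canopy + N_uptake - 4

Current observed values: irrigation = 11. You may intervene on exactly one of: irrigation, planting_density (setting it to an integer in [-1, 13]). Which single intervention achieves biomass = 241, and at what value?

Intervening on irrigation: biomass = 91*irrigation + 280. Reaching 241 requires irrigation = -3/7, not an integer.
Intervening on planting_density: with other inputs at their observed values, biomass = -52*planting_density + 449. Solving for 241 gives planting_density = 4, within [-1, 13].

set planting_density = 4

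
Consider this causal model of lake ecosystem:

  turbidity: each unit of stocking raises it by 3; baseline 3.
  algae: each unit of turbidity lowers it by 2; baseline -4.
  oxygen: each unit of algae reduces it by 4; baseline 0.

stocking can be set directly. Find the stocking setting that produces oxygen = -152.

Substituting into the algae equation gives algae = -6*stocking - 10.
Substituting into the oxygen equation gives oxygen = 24*stocking + 40.
Solve 24*stocking + 40 = -152: stocking = (-152 - 40) / 24 = -8.

stocking = -8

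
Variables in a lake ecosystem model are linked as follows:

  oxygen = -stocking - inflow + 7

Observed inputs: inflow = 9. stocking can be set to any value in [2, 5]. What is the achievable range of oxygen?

-7 to -4

Substituting into the oxygen equation gives oxygen = -stocking - 2.
Linear in stocking, so extremes are at the endpoints: stocking = 2 gives oxygen = -4; stocking = 5 gives oxygen = -7.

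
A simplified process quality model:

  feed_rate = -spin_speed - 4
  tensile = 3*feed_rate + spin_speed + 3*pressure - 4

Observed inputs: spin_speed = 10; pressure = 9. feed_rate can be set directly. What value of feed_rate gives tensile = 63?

Intervening on feed_rate fixes its value directly, overriding its dependence on spin_speed.
Substituting into the tensile equation gives tensile = 3*feed_rate + 33.
Solve 3*feed_rate + 33 = 63: feed_rate = (63 - 33) / 3 = 10.

feed_rate = 10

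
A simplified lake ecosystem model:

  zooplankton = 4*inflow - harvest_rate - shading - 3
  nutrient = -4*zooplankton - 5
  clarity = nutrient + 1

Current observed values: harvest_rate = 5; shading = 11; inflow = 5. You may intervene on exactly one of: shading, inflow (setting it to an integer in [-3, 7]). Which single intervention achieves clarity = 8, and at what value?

Intervening on shading: clarity = 4*shading - 52. Reaching 8 requires shading = 15, outside [-3, 7].
Intervening on inflow: with other inputs at their observed values, clarity = -16*inflow + 72. Solving for 8 gives inflow = 4, within [-3, 7].

set inflow = 4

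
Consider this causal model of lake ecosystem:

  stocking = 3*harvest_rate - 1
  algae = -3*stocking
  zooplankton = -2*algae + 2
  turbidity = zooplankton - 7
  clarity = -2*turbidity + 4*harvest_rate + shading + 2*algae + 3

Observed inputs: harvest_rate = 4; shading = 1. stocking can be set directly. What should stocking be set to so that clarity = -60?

Intervening on stocking fixes its value directly, overriding its dependence on harvest_rate.
Substituting into the zooplankton equation gives zooplankton = 6*stocking + 2.
Substituting into the turbidity equation gives turbidity = 6*stocking - 5.
clarity becomes -18*stocking + 30.
Solve -18*stocking + 30 = -60: stocking = (-60 - 30) / -18 = 5.

stocking = 5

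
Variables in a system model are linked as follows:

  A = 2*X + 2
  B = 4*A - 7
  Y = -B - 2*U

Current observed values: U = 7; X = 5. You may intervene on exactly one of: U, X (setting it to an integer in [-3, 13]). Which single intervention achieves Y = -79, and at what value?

Intervening on U: Y = -2*U - 41. Reaching -79 requires U = 19, outside [-3, 13].
Intervening on X: with other inputs at their observed values, Y = -8*X - 15. Solving for -79 gives X = 8, within [-3, 13].

set X = 8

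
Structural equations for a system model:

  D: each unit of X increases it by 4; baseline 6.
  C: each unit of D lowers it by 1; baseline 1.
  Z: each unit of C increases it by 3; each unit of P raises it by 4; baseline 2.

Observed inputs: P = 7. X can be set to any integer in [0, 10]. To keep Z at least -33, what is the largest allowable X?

Substituting into the C equation gives C = -4*X - 5.
Z becomes -12*X + 15.
Require -12*X + 15 ≥ -33, so X ≤ 4.
The largest integer in [0, 10] satisfying this is 4.

X = 4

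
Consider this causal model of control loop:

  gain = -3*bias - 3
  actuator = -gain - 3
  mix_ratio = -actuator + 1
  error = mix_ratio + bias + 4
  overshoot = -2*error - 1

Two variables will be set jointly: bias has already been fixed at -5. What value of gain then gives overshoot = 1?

With bias held at -5:
Intervening on gain fixes its value directly, overriding its dependence on bias.
Substituting into the mix_ratio equation gives mix_ratio = gain + 4.
Substituting into the error equation gives error = gain + 3.
Substituting into the overshoot equation gives overshoot = -2*gain - 7.
Solve -2*gain - 7 = 1: gain = (1 + 7) / -2 = -4.

gain = -4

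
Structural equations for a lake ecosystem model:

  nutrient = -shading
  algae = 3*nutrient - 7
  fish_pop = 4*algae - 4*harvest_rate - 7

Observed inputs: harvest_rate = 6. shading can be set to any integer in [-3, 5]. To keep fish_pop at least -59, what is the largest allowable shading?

shading = 0

Substituting into the algae equation gives algae = -3*shading - 7.
Substituting into the fish_pop equation gives fish_pop = -12*shading - 59.
Require -12*shading - 59 ≥ -59, so shading ≤ 0.
The largest integer in [-3, 5] satisfying this is 0.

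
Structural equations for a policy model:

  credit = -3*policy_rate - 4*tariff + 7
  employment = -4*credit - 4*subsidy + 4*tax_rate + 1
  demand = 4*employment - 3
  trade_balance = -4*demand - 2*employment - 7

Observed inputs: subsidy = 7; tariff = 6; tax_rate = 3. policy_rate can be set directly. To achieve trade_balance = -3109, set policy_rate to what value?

policy_rate = 10

Substituting into the credit equation gives credit = -3*policy_rate - 17.
employment becomes 12*policy_rate + 53.
So demand = 48*policy_rate + 209.
This gives trade_balance = -216*policy_rate - 949.
Solve -216*policy_rate - 949 = -3109: policy_rate = (-3109 + 949) / -216 = 10.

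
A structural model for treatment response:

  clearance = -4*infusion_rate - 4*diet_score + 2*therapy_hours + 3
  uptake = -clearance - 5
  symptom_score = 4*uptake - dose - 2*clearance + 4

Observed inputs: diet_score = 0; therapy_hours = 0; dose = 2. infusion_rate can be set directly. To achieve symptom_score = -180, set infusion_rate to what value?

Substituting into the clearance equation gives clearance = -4*infusion_rate + 3.
This gives uptake = 4*infusion_rate - 8.
So symptom_score = 24*infusion_rate - 36.
Solve 24*infusion_rate - 36 = -180: infusion_rate = (-180 + 36) / 24 = -6.

infusion_rate = -6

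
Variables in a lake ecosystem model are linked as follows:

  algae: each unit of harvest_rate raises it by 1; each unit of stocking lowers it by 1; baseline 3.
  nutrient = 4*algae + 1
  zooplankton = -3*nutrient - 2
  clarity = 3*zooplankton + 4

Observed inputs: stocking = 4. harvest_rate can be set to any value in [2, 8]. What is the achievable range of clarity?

Substituting into the algae equation gives algae = harvest_rate - 1.
This gives nutrient = 4*harvest_rate - 3.
So zooplankton = -12*harvest_rate + 7.
Substituting into the clarity equation gives clarity = -36*harvest_rate + 25.
Linear in harvest_rate, so extremes are at the endpoints: harvest_rate = 2 gives clarity = -47; harvest_rate = 8 gives clarity = -263.

-263 to -47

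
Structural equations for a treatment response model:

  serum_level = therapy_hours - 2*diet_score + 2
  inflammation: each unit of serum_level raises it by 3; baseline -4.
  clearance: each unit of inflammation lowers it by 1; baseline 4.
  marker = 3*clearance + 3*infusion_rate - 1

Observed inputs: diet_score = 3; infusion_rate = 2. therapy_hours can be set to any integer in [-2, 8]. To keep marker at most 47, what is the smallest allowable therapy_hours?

Substituting into the serum_level equation gives serum_level = therapy_hours - 4.
Substituting into the inflammation equation gives inflammation = 3*therapy_hours - 16.
This gives clearance = -3*therapy_hours + 20.
Substituting into the marker equation gives marker = -9*therapy_hours + 65.
Require -9*therapy_hours + 65 ≤ 47, so therapy_hours ≥ 2.
The smallest integer in [-2, 8] satisfying this is 2.

therapy_hours = 2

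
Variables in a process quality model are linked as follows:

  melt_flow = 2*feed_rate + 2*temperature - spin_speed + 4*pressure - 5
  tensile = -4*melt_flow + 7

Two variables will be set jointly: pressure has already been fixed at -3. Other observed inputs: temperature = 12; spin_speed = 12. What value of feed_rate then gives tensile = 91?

feed_rate = -8

With pressure held at -3:
Substituting into the melt_flow equation gives melt_flow = 2*feed_rate - 5.
This gives tensile = -8*feed_rate + 27.
Solve -8*feed_rate + 27 = 91: feed_rate = (91 - 27) / -8 = -8.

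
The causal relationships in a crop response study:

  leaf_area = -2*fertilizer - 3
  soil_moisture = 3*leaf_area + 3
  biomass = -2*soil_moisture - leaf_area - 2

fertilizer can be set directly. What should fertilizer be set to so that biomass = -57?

Substituting into the soil_moisture equation gives soil_moisture = -6*fertilizer - 6.
biomass becomes 14*fertilizer + 13.
Solve 14*fertilizer + 13 = -57: fertilizer = (-57 - 13) / 14 = -5.

fertilizer = -5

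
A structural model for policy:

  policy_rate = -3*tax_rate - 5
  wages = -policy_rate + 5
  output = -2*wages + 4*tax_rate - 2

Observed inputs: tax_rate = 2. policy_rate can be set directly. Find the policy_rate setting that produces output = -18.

policy_rate = -7

Intervening on policy_rate fixes its value directly, overriding its dependence on tax_rate.
Substituting into the output equation gives output = 2*policy_rate - 4.
Solve 2*policy_rate - 4 = -18: policy_rate = (-18 + 4) / 2 = -7.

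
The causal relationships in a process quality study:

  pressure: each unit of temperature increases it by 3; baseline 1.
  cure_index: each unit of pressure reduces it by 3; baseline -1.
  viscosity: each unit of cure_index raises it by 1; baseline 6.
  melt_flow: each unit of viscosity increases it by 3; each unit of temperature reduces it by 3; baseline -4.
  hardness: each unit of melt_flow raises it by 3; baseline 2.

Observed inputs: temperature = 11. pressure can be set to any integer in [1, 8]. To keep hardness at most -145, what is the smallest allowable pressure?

Intervening on pressure fixes its value directly, overriding its dependence on temperature.
Substituting into the viscosity equation gives viscosity = -3*pressure + 5.
This gives melt_flow = -9*pressure - 22.
hardness becomes -27*pressure - 64.
Require -27*pressure - 64 ≤ -145, so pressure ≥ 3.
The smallest integer in [1, 8] satisfying this is 3.

pressure = 3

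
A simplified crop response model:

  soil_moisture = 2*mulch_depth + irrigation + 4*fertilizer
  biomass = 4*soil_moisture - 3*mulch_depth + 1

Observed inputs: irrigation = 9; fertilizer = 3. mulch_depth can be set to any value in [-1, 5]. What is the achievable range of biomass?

Substituting into the soil_moisture equation gives soil_moisture = 2*mulch_depth + 21.
So biomass = 5*mulch_depth + 85.
Linear in mulch_depth, so extremes are at the endpoints: mulch_depth = -1 gives biomass = 80; mulch_depth = 5 gives biomass = 110.

80 to 110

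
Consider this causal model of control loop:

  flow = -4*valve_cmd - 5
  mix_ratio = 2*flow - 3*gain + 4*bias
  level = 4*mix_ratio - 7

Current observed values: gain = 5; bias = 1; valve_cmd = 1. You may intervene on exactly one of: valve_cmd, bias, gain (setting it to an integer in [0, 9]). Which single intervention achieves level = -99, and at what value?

set gain = 3

Intervening on valve_cmd: level = -32*valve_cmd - 91. Reaching -99 requires valve_cmd = 1/4, not an integer.
Intervening on bias: level = 16*bias - 139. Reaching -99 requires bias = 5/2, not an integer.
Intervening on gain: with other inputs at their observed values, level = -12*gain - 63. Solving for -99 gives gain = 3, within [0, 9].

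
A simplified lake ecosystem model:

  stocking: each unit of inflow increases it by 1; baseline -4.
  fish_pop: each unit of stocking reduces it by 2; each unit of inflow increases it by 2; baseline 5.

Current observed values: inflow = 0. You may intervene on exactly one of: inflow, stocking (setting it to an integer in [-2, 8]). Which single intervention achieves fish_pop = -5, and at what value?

Intervening on inflow: the paths from inflow to fish_pop cancel (net effect zero), leaving fish_pop = 13; -5 is unreachable this way.
Intervening on stocking: with other inputs at their observed values, fish_pop = -2*stocking + 5. Solving for -5 gives stocking = 5, within [-2, 8].

set stocking = 5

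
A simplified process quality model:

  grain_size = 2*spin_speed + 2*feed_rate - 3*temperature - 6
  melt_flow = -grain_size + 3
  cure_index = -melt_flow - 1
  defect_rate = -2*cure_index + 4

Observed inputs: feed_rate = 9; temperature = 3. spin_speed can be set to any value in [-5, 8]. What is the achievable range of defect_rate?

-26 to 26

Substituting into the grain_size equation gives grain_size = 2*spin_speed + 3.
Substituting into the melt_flow equation gives melt_flow = -2*spin_speed.
This gives cure_index = 2*spin_speed - 1.
Substituting into the defect_rate equation gives defect_rate = -4*spin_speed + 6.
Linear in spin_speed, so extremes are at the endpoints: spin_speed = -5 gives defect_rate = 26; spin_speed = 8 gives defect_rate = -26.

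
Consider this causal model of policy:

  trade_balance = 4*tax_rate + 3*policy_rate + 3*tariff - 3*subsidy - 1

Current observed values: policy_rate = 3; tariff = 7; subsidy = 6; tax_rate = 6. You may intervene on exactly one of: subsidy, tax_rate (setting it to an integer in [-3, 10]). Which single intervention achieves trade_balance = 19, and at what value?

set tax_rate = 2

Intervening on subsidy: trade_balance = -3*subsidy + 53. Reaching 19 requires subsidy = 34/3, not an integer.
Intervening on tax_rate: with other inputs at their observed values, trade_balance = 4*tax_rate + 11. Solving for 19 gives tax_rate = 2, within [-3, 10].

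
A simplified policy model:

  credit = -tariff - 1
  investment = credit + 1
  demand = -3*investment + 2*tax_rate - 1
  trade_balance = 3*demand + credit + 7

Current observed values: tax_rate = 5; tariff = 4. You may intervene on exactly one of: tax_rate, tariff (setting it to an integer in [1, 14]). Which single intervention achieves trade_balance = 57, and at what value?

set tariff = 3

Intervening on tax_rate: trade_balance = 6*tax_rate + 35. Reaching 57 requires tax_rate = 11/3, not an integer.
Intervening on tariff: with other inputs at their observed values, trade_balance = 8*tariff + 33. Solving for 57 gives tariff = 3, within [1, 14].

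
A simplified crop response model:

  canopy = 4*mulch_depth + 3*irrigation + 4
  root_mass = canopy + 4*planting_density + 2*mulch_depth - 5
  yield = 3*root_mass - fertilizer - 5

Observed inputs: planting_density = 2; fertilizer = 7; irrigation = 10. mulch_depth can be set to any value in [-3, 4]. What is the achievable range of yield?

45 to 171

Substituting into the canopy equation gives canopy = 4*mulch_depth + 34.
Substituting into the root_mass equation gives root_mass = 6*mulch_depth + 37.
Substituting into the yield equation gives yield = 18*mulch_depth + 99.
Linear in mulch_depth, so extremes are at the endpoints: mulch_depth = -3 gives yield = 45; mulch_depth = 4 gives yield = 171.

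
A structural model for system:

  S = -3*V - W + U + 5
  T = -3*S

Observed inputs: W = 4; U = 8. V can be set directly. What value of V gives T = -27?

Substituting into the S equation gives S = -3*V + 9.
Substituting into the T equation gives T = 9*V - 27.
Solve 9*V - 27 = -27: V = (-27 + 27) / 9 = 0.

V = 0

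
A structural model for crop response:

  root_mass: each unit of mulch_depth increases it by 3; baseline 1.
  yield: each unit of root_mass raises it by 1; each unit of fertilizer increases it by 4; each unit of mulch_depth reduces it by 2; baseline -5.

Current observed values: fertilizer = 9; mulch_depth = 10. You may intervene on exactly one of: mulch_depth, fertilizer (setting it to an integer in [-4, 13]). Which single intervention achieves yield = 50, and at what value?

set fertilizer = 11

Intervening on mulch_depth: yield = mulch_depth + 32. Reaching 50 requires mulch_depth = 18, outside [-4, 13].
Intervening on fertilizer: with other inputs at their observed values, yield = 4*fertilizer + 6. Solving for 50 gives fertilizer = 11, within [-4, 13].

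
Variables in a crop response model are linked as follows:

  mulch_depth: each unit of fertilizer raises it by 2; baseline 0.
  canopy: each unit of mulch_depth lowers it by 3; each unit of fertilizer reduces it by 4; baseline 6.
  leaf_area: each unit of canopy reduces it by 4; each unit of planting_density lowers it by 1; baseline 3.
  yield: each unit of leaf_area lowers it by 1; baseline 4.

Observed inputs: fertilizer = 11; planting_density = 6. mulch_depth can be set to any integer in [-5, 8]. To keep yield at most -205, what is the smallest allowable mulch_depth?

mulch_depth = 5

Intervening on mulch_depth fixes its value directly, overriding its dependence on fertilizer.
Substituting into the canopy equation gives canopy = -3*mulch_depth - 38.
Substituting into the leaf_area equation gives leaf_area = 12*mulch_depth + 149.
So yield = -12*mulch_depth - 145.
Require -12*mulch_depth - 145 ≤ -205, so mulch_depth ≥ 5.
The smallest integer in [-5, 8] satisfying this is 5.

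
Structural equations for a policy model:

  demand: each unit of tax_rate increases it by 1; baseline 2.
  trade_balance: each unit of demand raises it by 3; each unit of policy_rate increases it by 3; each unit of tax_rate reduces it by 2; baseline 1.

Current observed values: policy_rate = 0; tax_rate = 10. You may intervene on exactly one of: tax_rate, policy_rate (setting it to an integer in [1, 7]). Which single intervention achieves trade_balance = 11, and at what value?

Intervening on tax_rate: with other inputs at their observed values, trade_balance = tax_rate + 7. Solving for 11 gives tax_rate = 4, within [1, 7].
Intervening on policy_rate: trade_balance = 3*policy_rate + 17. Reaching 11 requires policy_rate = -2, outside [1, 7].

set tax_rate = 4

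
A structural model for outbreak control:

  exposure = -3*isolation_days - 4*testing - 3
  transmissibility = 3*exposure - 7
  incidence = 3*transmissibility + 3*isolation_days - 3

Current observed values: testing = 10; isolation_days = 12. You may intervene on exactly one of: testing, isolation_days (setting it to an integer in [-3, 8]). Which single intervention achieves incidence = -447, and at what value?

Intervening on testing: with other inputs at their observed values, incidence = -36*testing - 339. Solving for -447 gives testing = 3, within [-3, 8].
Intervening on isolation_days: incidence = -24*isolation_days - 411. Reaching -447 requires isolation_days = 3/2, not an integer.

set testing = 3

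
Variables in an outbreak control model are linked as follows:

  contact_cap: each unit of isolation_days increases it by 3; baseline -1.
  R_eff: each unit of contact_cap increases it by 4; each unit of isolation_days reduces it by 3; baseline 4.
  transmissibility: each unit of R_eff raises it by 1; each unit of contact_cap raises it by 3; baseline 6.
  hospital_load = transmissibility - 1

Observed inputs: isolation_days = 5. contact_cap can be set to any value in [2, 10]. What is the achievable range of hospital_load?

Intervening on contact_cap fixes its value directly, overriding its dependence on isolation_days.
Substituting into the R_eff equation gives R_eff = 4*contact_cap - 11.
Substituting into the transmissibility equation gives transmissibility = 7*contact_cap - 5.
Substituting into the hospital_load equation gives hospital_load = 7*contact_cap - 6.
Linear in contact_cap, so extremes are at the endpoints: contact_cap = 2 gives hospital_load = 8; contact_cap = 10 gives hospital_load = 64.

8 to 64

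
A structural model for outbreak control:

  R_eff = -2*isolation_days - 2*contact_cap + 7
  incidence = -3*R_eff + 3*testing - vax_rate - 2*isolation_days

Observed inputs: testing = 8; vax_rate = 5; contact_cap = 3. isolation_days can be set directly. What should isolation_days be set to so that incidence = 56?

Substituting into the R_eff equation gives R_eff = -2*isolation_days + 1.
incidence becomes 4*isolation_days + 16.
Solve 4*isolation_days + 16 = 56: isolation_days = (56 - 16) / 4 = 10.

isolation_days = 10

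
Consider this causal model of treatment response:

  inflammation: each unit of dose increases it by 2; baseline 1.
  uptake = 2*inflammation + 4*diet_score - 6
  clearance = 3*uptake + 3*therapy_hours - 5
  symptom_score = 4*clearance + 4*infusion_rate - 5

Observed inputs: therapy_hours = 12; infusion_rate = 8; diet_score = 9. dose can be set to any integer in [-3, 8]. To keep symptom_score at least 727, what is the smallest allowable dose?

Substituting into the uptake equation gives uptake = 4*dose + 32.
Substituting into the clearance equation gives clearance = 12*dose + 127.
This gives symptom_score = 48*dose + 535.
Require 48*dose + 535 ≥ 727, so dose ≥ 4.
The smallest integer in [-3, 8] satisfying this is 4.

dose = 4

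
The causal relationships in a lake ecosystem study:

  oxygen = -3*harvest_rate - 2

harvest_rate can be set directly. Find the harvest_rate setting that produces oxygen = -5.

harvest_rate = 1

Solve -3*harvest_rate - 2 = -5: harvest_rate = (-5 + 2) / -3 = 1.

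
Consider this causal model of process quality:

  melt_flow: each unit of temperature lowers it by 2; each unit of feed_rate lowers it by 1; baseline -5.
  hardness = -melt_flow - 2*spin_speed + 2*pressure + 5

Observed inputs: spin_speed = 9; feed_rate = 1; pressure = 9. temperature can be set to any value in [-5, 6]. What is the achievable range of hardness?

1 to 23

Substituting into the melt_flow equation gives melt_flow = -2*temperature - 6.
Substituting into the hardness equation gives hardness = 2*temperature + 11.
Linear in temperature, so extremes are at the endpoints: temperature = -5 gives hardness = 1; temperature = 6 gives hardness = 23.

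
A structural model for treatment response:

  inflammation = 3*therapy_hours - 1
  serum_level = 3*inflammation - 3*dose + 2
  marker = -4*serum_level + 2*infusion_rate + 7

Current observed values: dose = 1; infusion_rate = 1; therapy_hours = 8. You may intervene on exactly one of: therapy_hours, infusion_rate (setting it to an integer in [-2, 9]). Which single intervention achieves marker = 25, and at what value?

set therapy_hours = 0

Intervening on therapy_hours: with other inputs at their observed values, marker = -36*therapy_hours + 25. Solving for 25 gives therapy_hours = 0, within [-2, 9].
Intervening on infusion_rate: marker = 2*infusion_rate - 265. Reaching 25 requires infusion_rate = 145, outside [-2, 9].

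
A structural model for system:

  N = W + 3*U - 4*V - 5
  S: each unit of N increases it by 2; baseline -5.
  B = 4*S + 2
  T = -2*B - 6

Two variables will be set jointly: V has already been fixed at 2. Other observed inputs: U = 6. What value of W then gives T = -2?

W = -3

With V held at 2:
Substituting into the N equation gives N = W + 5.
So S = 2*W + 5.
Substituting into the B equation gives B = 8*W + 22.
T becomes -16*W - 50.
Solve -16*W - 50 = -2: W = (-2 + 50) / -16 = -3.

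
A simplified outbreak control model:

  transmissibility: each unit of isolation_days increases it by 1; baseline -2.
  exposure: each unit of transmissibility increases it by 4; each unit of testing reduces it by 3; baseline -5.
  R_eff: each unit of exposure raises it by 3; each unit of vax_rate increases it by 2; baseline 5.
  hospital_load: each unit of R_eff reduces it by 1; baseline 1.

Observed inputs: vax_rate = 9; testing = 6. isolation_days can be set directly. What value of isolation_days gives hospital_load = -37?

Substituting into the exposure equation gives exposure = 4*isolation_days - 31.
Substituting into the R_eff equation gives R_eff = 12*isolation_days - 70.
Substituting into the hospital_load equation gives hospital_load = -12*isolation_days + 71.
Solve -12*isolation_days + 71 = -37: isolation_days = (-37 - 71) / -12 = 9.

isolation_days = 9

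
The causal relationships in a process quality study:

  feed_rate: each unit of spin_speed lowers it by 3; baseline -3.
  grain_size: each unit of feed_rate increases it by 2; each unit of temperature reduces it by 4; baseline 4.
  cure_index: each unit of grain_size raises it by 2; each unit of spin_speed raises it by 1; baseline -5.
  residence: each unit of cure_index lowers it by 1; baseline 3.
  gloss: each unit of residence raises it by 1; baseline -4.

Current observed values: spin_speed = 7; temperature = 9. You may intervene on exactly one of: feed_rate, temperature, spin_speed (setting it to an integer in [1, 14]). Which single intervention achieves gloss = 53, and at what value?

set feed_rate = 2

Intervening on feed_rate: with other inputs at their observed values, gloss = -4*feed_rate + 61. Solving for 53 gives feed_rate = 2, within [1, 14].
Intervening on temperature: gloss = 8*temperature + 85. Reaching 53 requires temperature = -4, outside [1, 14].
Intervening on spin_speed: gloss = 11*spin_speed + 80. Reaching 53 requires spin_speed = -27/11, not an integer.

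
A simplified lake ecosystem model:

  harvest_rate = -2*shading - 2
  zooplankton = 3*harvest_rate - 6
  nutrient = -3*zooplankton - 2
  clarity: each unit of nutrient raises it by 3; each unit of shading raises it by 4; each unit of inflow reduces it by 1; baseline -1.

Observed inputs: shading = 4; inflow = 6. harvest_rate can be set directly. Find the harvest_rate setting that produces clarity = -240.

Intervening on harvest_rate fixes its value directly, overriding its dependence on shading.
Substituting into the nutrient equation gives nutrient = -9*harvest_rate + 16.
Substituting into the clarity equation gives clarity = -27*harvest_rate + 57.
Solve -27*harvest_rate + 57 = -240: harvest_rate = (-240 - 57) / -27 = 11.

harvest_rate = 11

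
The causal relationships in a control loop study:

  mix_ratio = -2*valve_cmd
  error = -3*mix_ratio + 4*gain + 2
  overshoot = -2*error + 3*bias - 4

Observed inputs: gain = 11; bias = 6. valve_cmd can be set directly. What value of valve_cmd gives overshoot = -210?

Substituting into the error equation gives error = 6*valve_cmd + 46.
This gives overshoot = -12*valve_cmd - 78.
Solve -12*valve_cmd - 78 = -210: valve_cmd = (-210 + 78) / -12 = 11.

valve_cmd = 11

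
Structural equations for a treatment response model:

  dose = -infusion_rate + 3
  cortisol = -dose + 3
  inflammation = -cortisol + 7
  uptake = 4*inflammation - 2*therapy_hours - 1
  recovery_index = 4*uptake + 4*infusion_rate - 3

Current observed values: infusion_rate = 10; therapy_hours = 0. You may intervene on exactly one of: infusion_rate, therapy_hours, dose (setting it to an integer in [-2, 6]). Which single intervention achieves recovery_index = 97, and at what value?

set dose = 0

Intervening on infusion_rate: recovery_index = -12*infusion_rate + 105. Reaching 97 requires infusion_rate = 2/3, not an integer.
Intervening on therapy_hours: recovery_index = -8*therapy_hours - 15. Reaching 97 requires therapy_hours = -14, outside [-2, 6].
Intervening on dose: with other inputs at their observed values, recovery_index = 16*dose + 97. Solving for 97 gives dose = 0, within [-2, 6].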